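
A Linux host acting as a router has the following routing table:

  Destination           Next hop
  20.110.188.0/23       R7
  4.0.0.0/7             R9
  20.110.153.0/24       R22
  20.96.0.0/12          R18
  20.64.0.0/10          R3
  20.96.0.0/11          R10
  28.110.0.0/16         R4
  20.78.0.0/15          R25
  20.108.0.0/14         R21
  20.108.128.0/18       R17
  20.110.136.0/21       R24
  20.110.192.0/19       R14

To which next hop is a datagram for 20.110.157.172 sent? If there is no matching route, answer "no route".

Routes whose prefix contains 20.110.157.172:
  20.64.0.0/10 (20.64.0.0 - 20.127.255.255) -> R3
  20.96.0.0/11 (20.96.0.0 - 20.127.255.255) -> R10
  20.96.0.0/12 (20.96.0.0 - 20.111.255.255) -> R18
  20.108.0.0/14 (20.108.0.0 - 20.111.255.255) -> R21
More-specific entries that do NOT match:
  20.110.153.0/24 (20.110.153.0 - 20.110.153.255) does not contain 20.110.157.172
  20.110.188.0/23 (20.110.188.0 - 20.110.189.255) does not contain 20.110.157.172
  20.110.136.0/21 (20.110.136.0 - 20.110.143.255) does not contain 20.110.157.172
  20.110.192.0/19 (20.110.192.0 - 20.110.223.255) does not contain 20.110.157.172
  20.108.128.0/18 (20.108.128.0 - 20.108.191.255) does not contain 20.110.157.172
  28.110.0.0/16 (28.110.0.0 - 28.110.255.255) does not contain 20.110.157.172
  20.78.0.0/15 (20.78.0.0 - 20.79.255.255) does not contain 20.110.157.172
Longest matching prefix is /14 -> next hop R21.

R21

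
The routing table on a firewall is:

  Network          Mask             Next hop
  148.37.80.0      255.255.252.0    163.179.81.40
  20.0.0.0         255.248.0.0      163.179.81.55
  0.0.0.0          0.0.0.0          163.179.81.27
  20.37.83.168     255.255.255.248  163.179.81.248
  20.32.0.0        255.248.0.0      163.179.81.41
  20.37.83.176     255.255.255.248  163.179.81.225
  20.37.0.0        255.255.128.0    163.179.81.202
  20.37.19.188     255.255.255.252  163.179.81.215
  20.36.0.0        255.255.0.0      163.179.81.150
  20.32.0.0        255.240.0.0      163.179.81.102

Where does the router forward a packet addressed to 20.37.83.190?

Routes whose prefix contains 20.37.83.190:
  0.0.0.0/0 (default, matches everything) -> 163.179.81.27
  20.32.0.0/12 (20.32.0.0 - 20.47.255.255) -> 163.179.81.102
  20.32.0.0/13 (20.32.0.0 - 20.39.255.255) -> 163.179.81.41
  20.37.0.0/17 (20.37.0.0 - 20.37.127.255) -> 163.179.81.202
More-specific entries that do NOT match:
  20.37.19.188/30 (20.37.19.188 - 20.37.19.191) does not contain 20.37.83.190
  20.37.83.168/29 (20.37.83.168 - 20.37.83.175) does not contain 20.37.83.190
  20.37.83.176/29 (20.37.83.176 - 20.37.83.183) does not contain 20.37.83.190
  148.37.80.0/22 (148.37.80.0 - 148.37.83.255) does not contain 20.37.83.190
Longest matching prefix is /17 -> next hop 163.179.81.202.

163.179.81.202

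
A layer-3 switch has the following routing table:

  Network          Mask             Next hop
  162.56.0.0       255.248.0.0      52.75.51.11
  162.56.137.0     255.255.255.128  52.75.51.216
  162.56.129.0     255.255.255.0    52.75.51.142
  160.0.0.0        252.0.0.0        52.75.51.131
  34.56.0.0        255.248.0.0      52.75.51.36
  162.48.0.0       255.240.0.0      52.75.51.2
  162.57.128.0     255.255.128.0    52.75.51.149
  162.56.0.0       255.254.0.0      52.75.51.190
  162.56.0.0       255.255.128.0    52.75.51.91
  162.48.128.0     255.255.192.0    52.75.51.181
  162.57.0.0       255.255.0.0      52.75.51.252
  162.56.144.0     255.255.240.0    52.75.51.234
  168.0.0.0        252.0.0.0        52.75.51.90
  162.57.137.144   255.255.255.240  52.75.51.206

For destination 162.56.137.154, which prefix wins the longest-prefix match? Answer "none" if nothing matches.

Entries matching 162.56.137.154:
  160.0.0.0/6 (160.0.0.0 - 163.255.255.255)
  162.48.0.0/12 (162.48.0.0 - 162.63.255.255)
  162.56.0.0/13 (162.56.0.0 - 162.63.255.255)
  162.56.0.0/15 (162.56.0.0 - 162.57.255.255)
Most specific is 162.56.0.0/15.

162.56.0.0/15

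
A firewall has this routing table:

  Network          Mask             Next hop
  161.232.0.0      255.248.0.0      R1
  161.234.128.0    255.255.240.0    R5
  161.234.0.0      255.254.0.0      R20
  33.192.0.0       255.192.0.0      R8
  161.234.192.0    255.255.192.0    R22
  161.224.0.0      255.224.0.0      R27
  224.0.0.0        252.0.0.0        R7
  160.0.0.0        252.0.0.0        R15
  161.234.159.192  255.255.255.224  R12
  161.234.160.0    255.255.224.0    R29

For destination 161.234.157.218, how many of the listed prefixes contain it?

4

Prefixes containing 161.234.157.218:
  160.0.0.0/6 (160.0.0.0 - 163.255.255.255)
  161.224.0.0/11 (161.224.0.0 - 161.255.255.255)
  161.232.0.0/13 (161.232.0.0 - 161.239.255.255)
  161.234.0.0/15 (161.234.0.0 - 161.235.255.255)
Total matching entries: 4.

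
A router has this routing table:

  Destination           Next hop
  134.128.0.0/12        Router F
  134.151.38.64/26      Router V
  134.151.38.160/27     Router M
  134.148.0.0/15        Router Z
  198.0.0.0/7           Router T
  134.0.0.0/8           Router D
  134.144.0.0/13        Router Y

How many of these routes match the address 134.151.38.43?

Prefixes containing 134.151.38.43:
  134.0.0.0/8 (134.0.0.0 - 134.255.255.255)
  134.144.0.0/13 (134.144.0.0 - 134.151.255.255)
Total matching entries: 2.

2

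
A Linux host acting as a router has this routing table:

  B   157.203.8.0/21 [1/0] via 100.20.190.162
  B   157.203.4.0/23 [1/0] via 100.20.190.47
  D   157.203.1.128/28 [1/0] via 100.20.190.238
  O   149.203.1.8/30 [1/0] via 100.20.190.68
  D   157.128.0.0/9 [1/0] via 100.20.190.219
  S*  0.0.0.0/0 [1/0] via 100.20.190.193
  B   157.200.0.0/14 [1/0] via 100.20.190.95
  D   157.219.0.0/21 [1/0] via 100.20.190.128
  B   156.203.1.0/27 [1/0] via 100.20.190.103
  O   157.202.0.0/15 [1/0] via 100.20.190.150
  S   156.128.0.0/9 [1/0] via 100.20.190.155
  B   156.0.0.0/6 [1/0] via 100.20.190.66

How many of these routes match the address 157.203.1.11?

Prefixes containing 157.203.1.11:
  0.0.0.0/0 (default, matches everything)
  156.0.0.0/6 (156.0.0.0 - 159.255.255.255)
  157.128.0.0/9 (157.128.0.0 - 157.255.255.255)
  157.200.0.0/14 (157.200.0.0 - 157.203.255.255)
  157.202.0.0/15 (157.202.0.0 - 157.203.255.255)
Total matching entries: 5.

5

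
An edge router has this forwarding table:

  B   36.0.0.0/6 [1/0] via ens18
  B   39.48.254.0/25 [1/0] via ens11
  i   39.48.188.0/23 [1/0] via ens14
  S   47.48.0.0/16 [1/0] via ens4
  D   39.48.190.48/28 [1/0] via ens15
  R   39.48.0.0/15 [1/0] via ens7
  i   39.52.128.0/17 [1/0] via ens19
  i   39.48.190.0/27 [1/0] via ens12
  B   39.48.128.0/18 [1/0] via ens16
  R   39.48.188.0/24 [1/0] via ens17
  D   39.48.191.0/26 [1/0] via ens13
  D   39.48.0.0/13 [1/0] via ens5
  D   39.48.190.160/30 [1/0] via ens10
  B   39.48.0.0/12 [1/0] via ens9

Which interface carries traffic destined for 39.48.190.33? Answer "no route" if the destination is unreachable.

Routes whose prefix contains 39.48.190.33:
  36.0.0.0/6 (36.0.0.0 - 39.255.255.255) -> ens18
  39.48.0.0/12 (39.48.0.0 - 39.63.255.255) -> ens9
  39.48.0.0/13 (39.48.0.0 - 39.55.255.255) -> ens5
  39.48.0.0/15 (39.48.0.0 - 39.49.255.255) -> ens7
  39.48.128.0/18 (39.48.128.0 - 39.48.191.255) -> ens16
More-specific entries that do NOT match:
  39.48.190.160/30 (39.48.190.160 - 39.48.190.163) does not contain 39.48.190.33
  39.48.190.48/28 (39.48.190.48 - 39.48.190.63) does not contain 39.48.190.33
  39.48.190.0/27 (39.48.190.0 - 39.48.190.31) does not contain 39.48.190.33
  39.48.191.0/26 (39.48.191.0 - 39.48.191.63) does not contain 39.48.190.33
  39.48.254.0/25 (39.48.254.0 - 39.48.254.127) does not contain 39.48.190.33
  39.48.188.0/24 (39.48.188.0 - 39.48.188.255) does not contain 39.48.190.33
  39.48.188.0/23 (39.48.188.0 - 39.48.189.255) does not contain 39.48.190.33
Longest matching prefix is /18 -> interface ens16.

ens16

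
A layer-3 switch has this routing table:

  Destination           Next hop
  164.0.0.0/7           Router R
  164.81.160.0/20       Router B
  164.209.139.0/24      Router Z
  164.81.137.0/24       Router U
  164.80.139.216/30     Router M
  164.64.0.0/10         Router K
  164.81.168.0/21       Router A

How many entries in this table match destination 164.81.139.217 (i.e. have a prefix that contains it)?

2

Prefixes containing 164.81.139.217:
  164.0.0.0/7 (164.0.0.0 - 165.255.255.255)
  164.64.0.0/10 (164.64.0.0 - 164.127.255.255)
Total matching entries: 2.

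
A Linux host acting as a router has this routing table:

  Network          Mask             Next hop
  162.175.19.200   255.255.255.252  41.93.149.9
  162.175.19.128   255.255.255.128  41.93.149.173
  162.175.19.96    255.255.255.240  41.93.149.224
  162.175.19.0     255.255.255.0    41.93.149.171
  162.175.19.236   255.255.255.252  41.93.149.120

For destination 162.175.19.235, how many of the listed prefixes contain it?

Prefixes containing 162.175.19.235:
  162.175.19.0/24 (162.175.19.0 - 162.175.19.255)
  162.175.19.128/25 (162.175.19.128 - 162.175.19.255)
Total matching entries: 2.

2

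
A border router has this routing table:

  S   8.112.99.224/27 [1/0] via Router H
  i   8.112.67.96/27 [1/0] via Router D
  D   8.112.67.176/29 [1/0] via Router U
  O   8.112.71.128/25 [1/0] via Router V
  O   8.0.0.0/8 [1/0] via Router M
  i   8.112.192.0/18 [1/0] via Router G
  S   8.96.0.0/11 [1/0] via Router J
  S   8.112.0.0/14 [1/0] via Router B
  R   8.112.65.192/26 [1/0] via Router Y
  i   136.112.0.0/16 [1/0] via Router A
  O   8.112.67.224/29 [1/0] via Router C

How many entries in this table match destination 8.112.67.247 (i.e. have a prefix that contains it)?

Prefixes containing 8.112.67.247:
  8.0.0.0/8 (8.0.0.0 - 8.255.255.255)
  8.96.0.0/11 (8.96.0.0 - 8.127.255.255)
  8.112.0.0/14 (8.112.0.0 - 8.115.255.255)
Total matching entries: 3.

3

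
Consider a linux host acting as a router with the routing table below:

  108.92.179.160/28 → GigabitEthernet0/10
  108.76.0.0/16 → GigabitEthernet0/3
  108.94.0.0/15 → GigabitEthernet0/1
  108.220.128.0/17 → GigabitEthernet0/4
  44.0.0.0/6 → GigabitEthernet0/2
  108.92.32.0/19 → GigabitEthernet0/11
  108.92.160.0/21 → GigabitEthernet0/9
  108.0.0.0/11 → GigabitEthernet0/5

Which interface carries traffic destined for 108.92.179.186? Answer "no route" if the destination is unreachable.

No entry's prefix contains 108.92.179.186; there is no default route.

no route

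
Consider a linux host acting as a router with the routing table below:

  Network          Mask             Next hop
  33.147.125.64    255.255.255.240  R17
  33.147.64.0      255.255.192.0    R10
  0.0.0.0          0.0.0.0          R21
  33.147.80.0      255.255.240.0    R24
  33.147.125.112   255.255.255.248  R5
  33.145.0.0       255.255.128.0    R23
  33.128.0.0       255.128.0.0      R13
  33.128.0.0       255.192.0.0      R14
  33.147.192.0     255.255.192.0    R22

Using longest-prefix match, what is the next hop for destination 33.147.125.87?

R10

Routes whose prefix contains 33.147.125.87:
  0.0.0.0/0 (default, matches everything) -> R21
  33.128.0.0/9 (33.128.0.0 - 33.255.255.255) -> R13
  33.128.0.0/10 (33.128.0.0 - 33.191.255.255) -> R14
  33.147.64.0/18 (33.147.64.0 - 33.147.127.255) -> R10
More-specific entries that do NOT match:
  33.147.125.112/29 (33.147.125.112 - 33.147.125.119) does not contain 33.147.125.87
  33.147.125.64/28 (33.147.125.64 - 33.147.125.79) does not contain 33.147.125.87
  33.147.80.0/20 (33.147.80.0 - 33.147.95.255) does not contain 33.147.125.87
Longest matching prefix is /18 -> next hop R10.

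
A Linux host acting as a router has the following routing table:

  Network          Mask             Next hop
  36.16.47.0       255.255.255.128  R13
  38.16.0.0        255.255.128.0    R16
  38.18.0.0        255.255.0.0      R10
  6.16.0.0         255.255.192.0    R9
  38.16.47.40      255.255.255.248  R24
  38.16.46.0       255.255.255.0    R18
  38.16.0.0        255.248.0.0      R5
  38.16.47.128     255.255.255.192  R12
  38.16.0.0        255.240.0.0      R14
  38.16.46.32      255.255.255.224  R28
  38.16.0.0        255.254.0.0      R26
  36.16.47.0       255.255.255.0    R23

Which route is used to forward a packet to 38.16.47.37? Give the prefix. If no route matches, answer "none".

38.16.0.0/17

Entries matching 38.16.47.37:
  38.16.0.0/12 (38.16.0.0 - 38.31.255.255)
  38.16.0.0/13 (38.16.0.0 - 38.23.255.255)
  38.16.0.0/15 (38.16.0.0 - 38.17.255.255)
  38.16.0.0/17 (38.16.0.0 - 38.16.127.255)
Most specific is 38.16.0.0/17.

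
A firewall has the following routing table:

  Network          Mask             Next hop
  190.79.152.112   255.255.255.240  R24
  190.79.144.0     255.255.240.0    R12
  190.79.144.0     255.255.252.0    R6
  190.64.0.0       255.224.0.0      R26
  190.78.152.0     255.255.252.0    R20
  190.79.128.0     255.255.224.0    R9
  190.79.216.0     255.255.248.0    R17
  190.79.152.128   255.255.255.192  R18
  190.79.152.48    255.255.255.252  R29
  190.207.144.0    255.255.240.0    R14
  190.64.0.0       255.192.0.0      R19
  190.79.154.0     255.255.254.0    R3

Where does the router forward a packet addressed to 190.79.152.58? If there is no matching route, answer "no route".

Routes whose prefix contains 190.79.152.58:
  190.64.0.0/10 (190.64.0.0 - 190.127.255.255) -> R19
  190.64.0.0/11 (190.64.0.0 - 190.95.255.255) -> R26
  190.79.128.0/19 (190.79.128.0 - 190.79.159.255) -> R9
  190.79.144.0/20 (190.79.144.0 - 190.79.159.255) -> R12
More-specific entries that do NOT match:
  190.79.152.48/30 (190.79.152.48 - 190.79.152.51) does not contain 190.79.152.58
  190.79.152.112/28 (190.79.152.112 - 190.79.152.127) does not contain 190.79.152.58
  190.79.152.128/26 (190.79.152.128 - 190.79.152.191) does not contain 190.79.152.58
  190.79.154.0/23 (190.79.154.0 - 190.79.155.255) does not contain 190.79.152.58
  190.79.144.0/22 (190.79.144.0 - 190.79.147.255) does not contain 190.79.152.58
  190.78.152.0/22 (190.78.152.0 - 190.78.155.255) does not contain 190.79.152.58
  190.79.216.0/21 (190.79.216.0 - 190.79.223.255) does not contain 190.79.152.58
Longest matching prefix is /20 -> next hop R12.

R12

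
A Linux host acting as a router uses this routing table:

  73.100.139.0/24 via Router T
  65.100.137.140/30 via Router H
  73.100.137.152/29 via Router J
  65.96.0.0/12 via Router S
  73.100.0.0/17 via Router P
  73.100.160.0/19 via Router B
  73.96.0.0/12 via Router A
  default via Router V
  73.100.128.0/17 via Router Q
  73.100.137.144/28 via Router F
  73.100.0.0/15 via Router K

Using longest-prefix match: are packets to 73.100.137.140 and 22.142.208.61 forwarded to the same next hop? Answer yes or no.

73.100.137.140: longest match 73.100.128.0/17 -> Router Q
22.142.208.61: longest match 0.0.0.0/0 -> Router V

no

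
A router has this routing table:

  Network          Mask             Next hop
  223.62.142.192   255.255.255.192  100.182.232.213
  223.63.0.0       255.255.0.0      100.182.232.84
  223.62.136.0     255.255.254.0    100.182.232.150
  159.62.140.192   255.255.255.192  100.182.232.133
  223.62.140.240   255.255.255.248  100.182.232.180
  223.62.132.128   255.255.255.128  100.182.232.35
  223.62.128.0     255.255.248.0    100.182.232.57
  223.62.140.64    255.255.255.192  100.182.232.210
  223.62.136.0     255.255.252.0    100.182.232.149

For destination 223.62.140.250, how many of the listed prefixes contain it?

0

No listed prefix contains 223.62.140.250.
Total matching entries: 0.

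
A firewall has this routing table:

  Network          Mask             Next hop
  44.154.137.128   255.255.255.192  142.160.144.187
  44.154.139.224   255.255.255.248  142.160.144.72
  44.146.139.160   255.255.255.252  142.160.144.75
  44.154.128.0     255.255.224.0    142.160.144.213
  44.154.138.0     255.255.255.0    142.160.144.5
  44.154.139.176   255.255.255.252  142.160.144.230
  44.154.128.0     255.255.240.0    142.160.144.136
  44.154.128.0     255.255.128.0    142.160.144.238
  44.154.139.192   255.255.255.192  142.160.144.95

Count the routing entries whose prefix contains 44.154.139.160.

Prefixes containing 44.154.139.160:
  44.154.128.0/17 (44.154.128.0 - 44.154.255.255)
  44.154.128.0/19 (44.154.128.0 - 44.154.159.255)
  44.154.128.0/20 (44.154.128.0 - 44.154.143.255)
Total matching entries: 3.

3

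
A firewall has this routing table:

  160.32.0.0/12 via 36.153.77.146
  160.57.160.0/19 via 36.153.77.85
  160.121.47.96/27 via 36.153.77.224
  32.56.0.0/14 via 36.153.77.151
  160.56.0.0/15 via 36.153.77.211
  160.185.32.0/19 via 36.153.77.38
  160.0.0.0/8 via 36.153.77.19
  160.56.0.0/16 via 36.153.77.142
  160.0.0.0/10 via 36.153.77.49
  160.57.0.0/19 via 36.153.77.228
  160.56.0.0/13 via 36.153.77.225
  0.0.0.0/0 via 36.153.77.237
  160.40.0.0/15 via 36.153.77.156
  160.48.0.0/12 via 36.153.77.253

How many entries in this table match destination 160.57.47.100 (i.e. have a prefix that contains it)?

Prefixes containing 160.57.47.100:
  0.0.0.0/0 (default, matches everything)
  160.0.0.0/8 (160.0.0.0 - 160.255.255.255)
  160.0.0.0/10 (160.0.0.0 - 160.63.255.255)
  160.48.0.0/12 (160.48.0.0 - 160.63.255.255)
  160.56.0.0/13 (160.56.0.0 - 160.63.255.255)
  160.56.0.0/15 (160.56.0.0 - 160.57.255.255)
Total matching entries: 6.

6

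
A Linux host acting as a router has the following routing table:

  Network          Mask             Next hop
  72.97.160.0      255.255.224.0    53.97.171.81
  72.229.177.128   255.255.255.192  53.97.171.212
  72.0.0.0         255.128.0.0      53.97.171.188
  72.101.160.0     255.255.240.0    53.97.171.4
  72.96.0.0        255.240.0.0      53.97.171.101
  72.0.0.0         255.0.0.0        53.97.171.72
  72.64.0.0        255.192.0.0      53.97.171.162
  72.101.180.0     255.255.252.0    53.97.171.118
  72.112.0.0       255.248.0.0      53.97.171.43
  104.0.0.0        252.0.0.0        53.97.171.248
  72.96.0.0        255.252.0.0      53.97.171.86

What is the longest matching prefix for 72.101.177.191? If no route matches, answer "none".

Entries matching 72.101.177.191:
  72.0.0.0/8 (72.0.0.0 - 72.255.255.255)
  72.0.0.0/9 (72.0.0.0 - 72.127.255.255)
  72.64.0.0/10 (72.64.0.0 - 72.127.255.255)
  72.96.0.0/12 (72.96.0.0 - 72.111.255.255)
Most specific is 72.96.0.0/12.

72.96.0.0/12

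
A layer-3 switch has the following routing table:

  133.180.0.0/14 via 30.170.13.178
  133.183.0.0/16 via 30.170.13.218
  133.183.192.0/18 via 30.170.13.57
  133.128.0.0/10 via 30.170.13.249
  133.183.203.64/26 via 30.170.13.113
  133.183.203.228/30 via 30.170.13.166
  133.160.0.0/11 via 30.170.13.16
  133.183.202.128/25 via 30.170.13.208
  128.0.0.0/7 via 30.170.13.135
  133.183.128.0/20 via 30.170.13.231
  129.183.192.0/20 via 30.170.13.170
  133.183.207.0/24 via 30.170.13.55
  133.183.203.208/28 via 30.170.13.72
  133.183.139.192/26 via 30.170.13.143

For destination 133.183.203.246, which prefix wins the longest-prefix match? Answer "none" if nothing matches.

133.183.192.0/18

Entries matching 133.183.203.246:
  133.128.0.0/10 (133.128.0.0 - 133.191.255.255)
  133.160.0.0/11 (133.160.0.0 - 133.191.255.255)
  133.180.0.0/14 (133.180.0.0 - 133.183.255.255)
  133.183.0.0/16 (133.183.0.0 - 133.183.255.255)
  133.183.192.0/18 (133.183.192.0 - 133.183.255.255)
Most specific is 133.183.192.0/18.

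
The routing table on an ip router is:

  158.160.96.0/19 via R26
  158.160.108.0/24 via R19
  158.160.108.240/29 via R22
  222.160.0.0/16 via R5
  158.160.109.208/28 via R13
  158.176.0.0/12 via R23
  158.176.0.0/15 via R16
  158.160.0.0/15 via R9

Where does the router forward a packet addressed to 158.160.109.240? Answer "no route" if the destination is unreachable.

Routes whose prefix contains 158.160.109.240:
  158.160.0.0/15 (158.160.0.0 - 158.161.255.255) -> R9
  158.160.96.0/19 (158.160.96.0 - 158.160.127.255) -> R26
More-specific entries that do NOT match:
  158.160.108.240/29 (158.160.108.240 - 158.160.108.247) does not contain 158.160.109.240
  158.160.109.208/28 (158.160.109.208 - 158.160.109.223) does not contain 158.160.109.240
  158.160.108.0/24 (158.160.108.0 - 158.160.108.255) does not contain 158.160.109.240
Longest matching prefix is /19 -> next hop R26.

R26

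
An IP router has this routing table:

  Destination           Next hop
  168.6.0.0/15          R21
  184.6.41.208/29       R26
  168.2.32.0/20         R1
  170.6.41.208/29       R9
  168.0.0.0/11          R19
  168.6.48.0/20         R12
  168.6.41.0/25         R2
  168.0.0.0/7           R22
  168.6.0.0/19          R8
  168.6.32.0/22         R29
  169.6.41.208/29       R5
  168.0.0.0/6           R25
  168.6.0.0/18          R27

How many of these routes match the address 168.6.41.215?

Prefixes containing 168.6.41.215:
  168.0.0.0/6 (168.0.0.0 - 171.255.255.255)
  168.0.0.0/7 (168.0.0.0 - 169.255.255.255)
  168.0.0.0/11 (168.0.0.0 - 168.31.255.255)
  168.6.0.0/15 (168.6.0.0 - 168.7.255.255)
  168.6.0.0/18 (168.6.0.0 - 168.6.63.255)
Total matching entries: 5.

5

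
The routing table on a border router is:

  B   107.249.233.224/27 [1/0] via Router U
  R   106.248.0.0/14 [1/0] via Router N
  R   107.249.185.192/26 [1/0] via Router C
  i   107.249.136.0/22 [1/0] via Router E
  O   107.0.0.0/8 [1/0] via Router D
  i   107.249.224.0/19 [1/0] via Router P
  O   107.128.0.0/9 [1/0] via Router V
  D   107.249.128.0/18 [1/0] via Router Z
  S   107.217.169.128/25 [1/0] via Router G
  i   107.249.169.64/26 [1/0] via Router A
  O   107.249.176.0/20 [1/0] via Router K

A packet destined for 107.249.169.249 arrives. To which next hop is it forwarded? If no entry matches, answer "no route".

Router Z

Routes whose prefix contains 107.249.169.249:
  107.0.0.0/8 (107.0.0.0 - 107.255.255.255) -> Router D
  107.128.0.0/9 (107.128.0.0 - 107.255.255.255) -> Router V
  107.249.128.0/18 (107.249.128.0 - 107.249.191.255) -> Router Z
More-specific entries that do NOT match:
  107.249.233.224/27 (107.249.233.224 - 107.249.233.255) does not contain 107.249.169.249
  107.249.185.192/26 (107.249.185.192 - 107.249.185.255) does not contain 107.249.169.249
  107.249.169.64/26 (107.249.169.64 - 107.249.169.127) does not contain 107.249.169.249
  107.217.169.128/25 (107.217.169.128 - 107.217.169.255) does not contain 107.249.169.249
  107.249.136.0/22 (107.249.136.0 - 107.249.139.255) does not contain 107.249.169.249
  107.249.176.0/20 (107.249.176.0 - 107.249.191.255) does not contain 107.249.169.249
  107.249.224.0/19 (107.249.224.0 - 107.249.255.255) does not contain 107.249.169.249
Longest matching prefix is /18 -> next hop Router Z.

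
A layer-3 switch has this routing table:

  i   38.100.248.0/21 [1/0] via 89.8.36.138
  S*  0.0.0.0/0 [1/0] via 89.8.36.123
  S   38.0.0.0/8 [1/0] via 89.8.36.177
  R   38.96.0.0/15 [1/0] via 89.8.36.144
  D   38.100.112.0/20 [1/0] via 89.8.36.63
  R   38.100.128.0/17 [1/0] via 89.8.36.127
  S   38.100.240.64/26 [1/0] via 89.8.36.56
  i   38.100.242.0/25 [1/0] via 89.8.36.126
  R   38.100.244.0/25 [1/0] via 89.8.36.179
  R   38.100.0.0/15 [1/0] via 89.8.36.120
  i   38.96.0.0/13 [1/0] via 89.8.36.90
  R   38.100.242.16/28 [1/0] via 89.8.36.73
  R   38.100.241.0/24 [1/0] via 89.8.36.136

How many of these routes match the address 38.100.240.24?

5

Prefixes containing 38.100.240.24:
  0.0.0.0/0 (default, matches everything)
  38.0.0.0/8 (38.0.0.0 - 38.255.255.255)
  38.96.0.0/13 (38.96.0.0 - 38.103.255.255)
  38.100.0.0/15 (38.100.0.0 - 38.101.255.255)
  38.100.128.0/17 (38.100.128.0 - 38.100.255.255)
Total matching entries: 5.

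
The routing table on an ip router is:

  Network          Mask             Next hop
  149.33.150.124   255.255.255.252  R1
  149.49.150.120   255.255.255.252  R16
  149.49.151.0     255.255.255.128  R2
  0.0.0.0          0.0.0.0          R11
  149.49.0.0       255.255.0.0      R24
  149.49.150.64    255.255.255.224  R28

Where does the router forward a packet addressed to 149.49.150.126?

R24

Routes whose prefix contains 149.49.150.126:
  0.0.0.0/0 (default, matches everything) -> R11
  149.49.0.0/16 (149.49.0.0 - 149.49.255.255) -> R24
More-specific entries that do NOT match:
  149.33.150.124/30 (149.33.150.124 - 149.33.150.127) does not contain 149.49.150.126
  149.49.150.120/30 (149.49.150.120 - 149.49.150.123) does not contain 149.49.150.126
  149.49.150.64/27 (149.49.150.64 - 149.49.150.95) does not contain 149.49.150.126
  149.49.151.0/25 (149.49.151.0 - 149.49.151.127) does not contain 149.49.150.126
Longest matching prefix is /16 -> next hop R24.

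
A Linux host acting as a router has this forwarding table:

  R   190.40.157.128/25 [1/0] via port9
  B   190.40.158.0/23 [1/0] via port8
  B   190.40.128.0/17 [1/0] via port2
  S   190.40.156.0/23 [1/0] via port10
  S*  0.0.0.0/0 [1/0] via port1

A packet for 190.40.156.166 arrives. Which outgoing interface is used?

Routes whose prefix contains 190.40.156.166:
  0.0.0.0/0 (default, matches everything) -> port1
  190.40.128.0/17 (190.40.128.0 - 190.40.255.255) -> port2
  190.40.156.0/23 (190.40.156.0 - 190.40.157.255) -> port10
More-specific entries that do NOT match:
  190.40.157.128/25 (190.40.157.128 - 190.40.157.255) does not contain 190.40.156.166
Longest matching prefix is /23 -> interface port10.

port10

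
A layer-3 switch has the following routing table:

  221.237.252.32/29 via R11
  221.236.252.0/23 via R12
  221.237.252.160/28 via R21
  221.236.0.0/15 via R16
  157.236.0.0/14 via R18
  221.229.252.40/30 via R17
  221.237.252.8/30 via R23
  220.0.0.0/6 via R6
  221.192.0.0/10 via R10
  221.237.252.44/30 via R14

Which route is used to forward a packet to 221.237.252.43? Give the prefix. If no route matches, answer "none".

221.236.0.0/15

Entries matching 221.237.252.43:
  220.0.0.0/6 (220.0.0.0 - 223.255.255.255)
  221.192.0.0/10 (221.192.0.0 - 221.255.255.255)
  221.236.0.0/15 (221.236.0.0 - 221.237.255.255)
Most specific is 221.236.0.0/15.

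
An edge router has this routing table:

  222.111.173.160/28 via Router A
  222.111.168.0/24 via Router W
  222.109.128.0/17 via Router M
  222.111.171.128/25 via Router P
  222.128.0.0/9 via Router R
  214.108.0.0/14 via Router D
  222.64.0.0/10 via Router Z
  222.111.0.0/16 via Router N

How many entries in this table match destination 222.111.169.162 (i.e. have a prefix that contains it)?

Prefixes containing 222.111.169.162:
  222.64.0.0/10 (222.64.0.0 - 222.127.255.255)
  222.111.0.0/16 (222.111.0.0 - 222.111.255.255)
Total matching entries: 2.

2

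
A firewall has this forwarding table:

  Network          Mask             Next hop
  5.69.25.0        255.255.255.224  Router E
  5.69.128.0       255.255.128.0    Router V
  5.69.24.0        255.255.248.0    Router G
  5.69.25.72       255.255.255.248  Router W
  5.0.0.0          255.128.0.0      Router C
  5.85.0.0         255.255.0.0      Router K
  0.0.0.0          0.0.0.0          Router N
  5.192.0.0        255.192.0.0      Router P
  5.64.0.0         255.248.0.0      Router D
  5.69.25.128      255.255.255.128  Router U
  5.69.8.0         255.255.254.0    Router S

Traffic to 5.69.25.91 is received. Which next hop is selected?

Router G

Routes whose prefix contains 5.69.25.91:
  0.0.0.0/0 (default, matches everything) -> Router N
  5.0.0.0/9 (5.0.0.0 - 5.127.255.255) -> Router C
  5.64.0.0/13 (5.64.0.0 - 5.71.255.255) -> Router D
  5.69.24.0/21 (5.69.24.0 - 5.69.31.255) -> Router G
More-specific entries that do NOT match:
  5.69.25.72/29 (5.69.25.72 - 5.69.25.79) does not contain 5.69.25.91
  5.69.25.0/27 (5.69.25.0 - 5.69.25.31) does not contain 5.69.25.91
  5.69.25.128/25 (5.69.25.128 - 5.69.25.255) does not contain 5.69.25.91
  5.69.8.0/23 (5.69.8.0 - 5.69.9.255) does not contain 5.69.25.91
Longest matching prefix is /21 -> next hop Router G.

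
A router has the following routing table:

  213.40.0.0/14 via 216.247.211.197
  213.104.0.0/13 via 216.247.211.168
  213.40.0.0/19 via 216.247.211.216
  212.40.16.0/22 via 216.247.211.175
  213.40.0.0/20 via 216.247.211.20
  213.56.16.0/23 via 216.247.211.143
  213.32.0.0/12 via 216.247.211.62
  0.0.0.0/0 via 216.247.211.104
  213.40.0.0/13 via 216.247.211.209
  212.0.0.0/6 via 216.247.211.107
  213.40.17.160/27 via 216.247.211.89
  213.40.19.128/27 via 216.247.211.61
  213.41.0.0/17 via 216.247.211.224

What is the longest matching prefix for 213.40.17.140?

Entries matching 213.40.17.140:
  0.0.0.0/0 (default, matches everything)
  212.0.0.0/6 (212.0.0.0 - 215.255.255.255)
  213.32.0.0/12 (213.32.0.0 - 213.47.255.255)
  213.40.0.0/13 (213.40.0.0 - 213.47.255.255)
  213.40.0.0/14 (213.40.0.0 - 213.43.255.255)
  213.40.0.0/19 (213.40.0.0 - 213.40.31.255)
Most specific is 213.40.0.0/19.

213.40.0.0/19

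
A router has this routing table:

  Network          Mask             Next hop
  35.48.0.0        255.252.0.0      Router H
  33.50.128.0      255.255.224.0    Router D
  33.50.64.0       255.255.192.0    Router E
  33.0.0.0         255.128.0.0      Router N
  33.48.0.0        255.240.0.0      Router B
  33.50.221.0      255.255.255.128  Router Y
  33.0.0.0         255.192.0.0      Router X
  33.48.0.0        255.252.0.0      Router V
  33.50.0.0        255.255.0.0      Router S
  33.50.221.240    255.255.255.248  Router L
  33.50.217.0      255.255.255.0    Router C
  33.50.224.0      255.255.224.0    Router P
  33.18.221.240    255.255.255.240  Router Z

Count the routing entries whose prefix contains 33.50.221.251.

5

Prefixes containing 33.50.221.251:
  33.0.0.0/9 (33.0.0.0 - 33.127.255.255)
  33.0.0.0/10 (33.0.0.0 - 33.63.255.255)
  33.48.0.0/12 (33.48.0.0 - 33.63.255.255)
  33.48.0.0/14 (33.48.0.0 - 33.51.255.255)
  33.50.0.0/16 (33.50.0.0 - 33.50.255.255)
Total matching entries: 5.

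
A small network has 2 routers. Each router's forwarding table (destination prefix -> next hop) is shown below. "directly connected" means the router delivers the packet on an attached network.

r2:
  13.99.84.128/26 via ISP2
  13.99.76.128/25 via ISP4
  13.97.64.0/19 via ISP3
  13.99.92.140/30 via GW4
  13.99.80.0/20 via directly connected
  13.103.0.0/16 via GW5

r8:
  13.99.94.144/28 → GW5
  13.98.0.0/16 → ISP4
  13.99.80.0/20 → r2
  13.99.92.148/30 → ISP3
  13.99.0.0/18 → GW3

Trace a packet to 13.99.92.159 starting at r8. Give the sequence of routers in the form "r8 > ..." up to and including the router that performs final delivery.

r8 > r2

At r8: longest match for 13.99.92.159 is 13.99.80.0/20 -> r2
At r2: longest match for 13.99.92.159 is 13.99.80.0/20 -> directly connected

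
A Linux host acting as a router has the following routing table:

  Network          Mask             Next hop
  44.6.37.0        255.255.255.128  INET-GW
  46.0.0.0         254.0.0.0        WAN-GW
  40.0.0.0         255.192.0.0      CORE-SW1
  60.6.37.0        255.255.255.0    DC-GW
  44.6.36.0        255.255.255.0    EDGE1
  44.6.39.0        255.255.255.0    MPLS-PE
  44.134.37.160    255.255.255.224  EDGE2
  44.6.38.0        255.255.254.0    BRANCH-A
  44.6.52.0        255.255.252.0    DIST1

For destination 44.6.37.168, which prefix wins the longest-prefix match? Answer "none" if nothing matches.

none

44.6.37.168 is outside every listed prefix and there is no default route.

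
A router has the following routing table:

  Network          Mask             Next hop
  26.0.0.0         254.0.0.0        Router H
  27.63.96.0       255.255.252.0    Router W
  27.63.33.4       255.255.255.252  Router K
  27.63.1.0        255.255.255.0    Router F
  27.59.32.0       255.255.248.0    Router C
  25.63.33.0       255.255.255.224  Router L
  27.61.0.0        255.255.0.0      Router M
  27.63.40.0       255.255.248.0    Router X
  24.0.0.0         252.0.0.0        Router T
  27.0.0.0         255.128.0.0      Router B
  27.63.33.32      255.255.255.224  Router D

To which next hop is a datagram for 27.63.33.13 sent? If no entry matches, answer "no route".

Routes whose prefix contains 27.63.33.13:
  24.0.0.0/6 (24.0.0.0 - 27.255.255.255) -> Router T
  26.0.0.0/7 (26.0.0.0 - 27.255.255.255) -> Router H
  27.0.0.0/9 (27.0.0.0 - 27.127.255.255) -> Router B
More-specific entries that do NOT match:
  27.63.33.4/30 (27.63.33.4 - 27.63.33.7) does not contain 27.63.33.13
  25.63.33.0/27 (25.63.33.0 - 25.63.33.31) does not contain 27.63.33.13
  27.63.33.32/27 (27.63.33.32 - 27.63.33.63) does not contain 27.63.33.13
  27.63.1.0/24 (27.63.1.0 - 27.63.1.255) does not contain 27.63.33.13
  27.63.96.0/22 (27.63.96.0 - 27.63.99.255) does not contain 27.63.33.13
  27.59.32.0/21 (27.59.32.0 - 27.59.39.255) does not contain 27.63.33.13
  27.63.40.0/21 (27.63.40.0 - 27.63.47.255) does not contain 27.63.33.13
  27.61.0.0/16 (27.61.0.0 - 27.61.255.255) does not contain 27.63.33.13
Longest matching prefix is /9 -> next hop Router B.

Router B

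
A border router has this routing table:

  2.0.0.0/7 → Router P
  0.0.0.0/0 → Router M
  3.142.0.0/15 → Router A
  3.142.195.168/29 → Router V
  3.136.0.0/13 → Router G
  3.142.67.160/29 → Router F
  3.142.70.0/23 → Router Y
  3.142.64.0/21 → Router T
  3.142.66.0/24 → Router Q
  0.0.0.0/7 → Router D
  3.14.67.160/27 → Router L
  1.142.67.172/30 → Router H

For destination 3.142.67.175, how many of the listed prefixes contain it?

5

Prefixes containing 3.142.67.175:
  0.0.0.0/0 (default, matches everything)
  2.0.0.0/7 (2.0.0.0 - 3.255.255.255)
  3.136.0.0/13 (3.136.0.0 - 3.143.255.255)
  3.142.0.0/15 (3.142.0.0 - 3.143.255.255)
  3.142.64.0/21 (3.142.64.0 - 3.142.71.255)
Total matching entries: 5.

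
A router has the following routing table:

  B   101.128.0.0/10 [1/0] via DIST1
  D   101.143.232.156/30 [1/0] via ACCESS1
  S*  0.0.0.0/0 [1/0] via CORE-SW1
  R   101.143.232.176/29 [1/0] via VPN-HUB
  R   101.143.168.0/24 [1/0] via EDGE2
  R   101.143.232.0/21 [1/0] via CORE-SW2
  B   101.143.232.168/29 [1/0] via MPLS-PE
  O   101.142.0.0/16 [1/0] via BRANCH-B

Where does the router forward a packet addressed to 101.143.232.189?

CORE-SW2

Routes whose prefix contains 101.143.232.189:
  0.0.0.0/0 (default, matches everything) -> CORE-SW1
  101.128.0.0/10 (101.128.0.0 - 101.191.255.255) -> DIST1
  101.143.232.0/21 (101.143.232.0 - 101.143.239.255) -> CORE-SW2
More-specific entries that do NOT match:
  101.143.232.156/30 (101.143.232.156 - 101.143.232.159) does not contain 101.143.232.189
  101.143.232.176/29 (101.143.232.176 - 101.143.232.183) does not contain 101.143.232.189
  101.143.232.168/29 (101.143.232.168 - 101.143.232.175) does not contain 101.143.232.189
  101.143.168.0/24 (101.143.168.0 - 101.143.168.255) does not contain 101.143.232.189
Longest matching prefix is /21 -> next hop CORE-SW2.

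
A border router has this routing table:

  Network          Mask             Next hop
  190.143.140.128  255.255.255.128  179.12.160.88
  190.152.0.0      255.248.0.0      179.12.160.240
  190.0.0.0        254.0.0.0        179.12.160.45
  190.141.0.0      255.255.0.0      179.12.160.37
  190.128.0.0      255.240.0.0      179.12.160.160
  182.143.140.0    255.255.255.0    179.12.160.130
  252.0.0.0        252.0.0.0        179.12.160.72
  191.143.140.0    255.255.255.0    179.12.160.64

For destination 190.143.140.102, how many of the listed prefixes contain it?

2

Prefixes containing 190.143.140.102:
  190.0.0.0/7 (190.0.0.0 - 191.255.255.255)
  190.128.0.0/12 (190.128.0.0 - 190.143.255.255)
Total matching entries: 2.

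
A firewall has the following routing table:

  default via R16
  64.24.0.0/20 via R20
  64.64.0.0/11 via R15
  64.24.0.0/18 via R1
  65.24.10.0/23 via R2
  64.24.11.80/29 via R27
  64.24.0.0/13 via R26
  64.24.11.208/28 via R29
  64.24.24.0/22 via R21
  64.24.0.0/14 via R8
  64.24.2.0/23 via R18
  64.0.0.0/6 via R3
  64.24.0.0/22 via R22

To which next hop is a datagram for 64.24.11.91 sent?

Routes whose prefix contains 64.24.11.91:
  0.0.0.0/0 (default, matches everything) -> R16
  64.0.0.0/6 (64.0.0.0 - 67.255.255.255) -> R3
  64.24.0.0/13 (64.24.0.0 - 64.31.255.255) -> R26
  64.24.0.0/14 (64.24.0.0 - 64.27.255.255) -> R8
  64.24.0.0/18 (64.24.0.0 - 64.24.63.255) -> R1
  64.24.0.0/20 (64.24.0.0 - 64.24.15.255) -> R20
More-specific entries that do NOT match:
  64.24.11.80/29 (64.24.11.80 - 64.24.11.87) does not contain 64.24.11.91
  64.24.11.208/28 (64.24.11.208 - 64.24.11.223) does not contain 64.24.11.91
  65.24.10.0/23 (65.24.10.0 - 65.24.11.255) does not contain 64.24.11.91
  64.24.2.0/23 (64.24.2.0 - 64.24.3.255) does not contain 64.24.11.91
  64.24.24.0/22 (64.24.24.0 - 64.24.27.255) does not contain 64.24.11.91
  64.24.0.0/22 (64.24.0.0 - 64.24.3.255) does not contain 64.24.11.91
Longest matching prefix is /20 -> next hop R20.

R20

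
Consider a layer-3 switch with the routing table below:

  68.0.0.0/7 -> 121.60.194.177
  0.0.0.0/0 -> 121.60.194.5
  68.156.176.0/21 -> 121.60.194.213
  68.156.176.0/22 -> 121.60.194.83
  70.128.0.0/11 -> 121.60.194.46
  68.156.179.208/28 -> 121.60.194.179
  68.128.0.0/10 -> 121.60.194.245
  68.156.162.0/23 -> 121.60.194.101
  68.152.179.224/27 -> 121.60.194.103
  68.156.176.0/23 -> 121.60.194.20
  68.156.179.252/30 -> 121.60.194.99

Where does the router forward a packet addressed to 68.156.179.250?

Routes whose prefix contains 68.156.179.250:
  0.0.0.0/0 (default, matches everything) -> 121.60.194.5
  68.0.0.0/7 (68.0.0.0 - 69.255.255.255) -> 121.60.194.177
  68.128.0.0/10 (68.128.0.0 - 68.191.255.255) -> 121.60.194.245
  68.156.176.0/21 (68.156.176.0 - 68.156.183.255) -> 121.60.194.213
  68.156.176.0/22 (68.156.176.0 - 68.156.179.255) -> 121.60.194.83
More-specific entries that do NOT match:
  68.156.179.252/30 (68.156.179.252 - 68.156.179.255) does not contain 68.156.179.250
  68.156.179.208/28 (68.156.179.208 - 68.156.179.223) does not contain 68.156.179.250
  68.152.179.224/27 (68.152.179.224 - 68.152.179.255) does not contain 68.156.179.250
  68.156.162.0/23 (68.156.162.0 - 68.156.163.255) does not contain 68.156.179.250
  68.156.176.0/23 (68.156.176.0 - 68.156.177.255) does not contain 68.156.179.250
Longest matching prefix is /22 -> next hop 121.60.194.83.

121.60.194.83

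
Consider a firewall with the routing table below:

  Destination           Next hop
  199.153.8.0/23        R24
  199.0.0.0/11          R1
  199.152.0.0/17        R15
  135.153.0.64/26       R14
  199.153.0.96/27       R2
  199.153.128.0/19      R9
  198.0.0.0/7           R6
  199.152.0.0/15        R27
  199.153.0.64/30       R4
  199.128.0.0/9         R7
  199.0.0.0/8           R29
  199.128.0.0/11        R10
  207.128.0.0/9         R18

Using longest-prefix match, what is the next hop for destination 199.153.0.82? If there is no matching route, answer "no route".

R27

Routes whose prefix contains 199.153.0.82:
  198.0.0.0/7 (198.0.0.0 - 199.255.255.255) -> R6
  199.0.0.0/8 (199.0.0.0 - 199.255.255.255) -> R29
  199.128.0.0/9 (199.128.0.0 - 199.255.255.255) -> R7
  199.128.0.0/11 (199.128.0.0 - 199.159.255.255) -> R10
  199.152.0.0/15 (199.152.0.0 - 199.153.255.255) -> R27
More-specific entries that do NOT match:
  199.153.0.64/30 (199.153.0.64 - 199.153.0.67) does not contain 199.153.0.82
  199.153.0.96/27 (199.153.0.96 - 199.153.0.127) does not contain 199.153.0.82
  135.153.0.64/26 (135.153.0.64 - 135.153.0.127) does not contain 199.153.0.82
  199.153.8.0/23 (199.153.8.0 - 199.153.9.255) does not contain 199.153.0.82
  199.153.128.0/19 (199.153.128.0 - 199.153.159.255) does not contain 199.153.0.82
  199.152.0.0/17 (199.152.0.0 - 199.152.127.255) does not contain 199.153.0.82
Longest matching prefix is /15 -> next hop R27.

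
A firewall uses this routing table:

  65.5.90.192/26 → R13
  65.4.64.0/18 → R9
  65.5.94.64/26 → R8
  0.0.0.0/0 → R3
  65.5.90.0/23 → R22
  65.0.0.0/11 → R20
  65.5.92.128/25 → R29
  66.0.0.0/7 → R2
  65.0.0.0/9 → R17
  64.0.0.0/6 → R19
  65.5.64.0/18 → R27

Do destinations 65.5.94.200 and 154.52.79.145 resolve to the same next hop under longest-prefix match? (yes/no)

no

65.5.94.200: longest match 65.5.64.0/18 -> R27
154.52.79.145: longest match 0.0.0.0/0 -> R3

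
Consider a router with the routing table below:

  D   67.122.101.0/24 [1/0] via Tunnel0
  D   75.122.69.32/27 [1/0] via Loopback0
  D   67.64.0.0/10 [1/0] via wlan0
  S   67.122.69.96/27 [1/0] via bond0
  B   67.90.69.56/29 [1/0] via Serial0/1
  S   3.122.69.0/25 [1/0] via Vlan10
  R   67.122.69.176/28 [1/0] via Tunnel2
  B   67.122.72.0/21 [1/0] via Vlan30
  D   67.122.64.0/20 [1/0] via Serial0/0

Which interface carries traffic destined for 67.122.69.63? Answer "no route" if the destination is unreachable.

Serial0/0

Routes whose prefix contains 67.122.69.63:
  67.64.0.0/10 (67.64.0.0 - 67.127.255.255) -> wlan0
  67.122.64.0/20 (67.122.64.0 - 67.122.79.255) -> Serial0/0
More-specific entries that do NOT match:
  67.90.69.56/29 (67.90.69.56 - 67.90.69.63) does not contain 67.122.69.63
  67.122.69.176/28 (67.122.69.176 - 67.122.69.191) does not contain 67.122.69.63
  75.122.69.32/27 (75.122.69.32 - 75.122.69.63) does not contain 67.122.69.63
  67.122.69.96/27 (67.122.69.96 - 67.122.69.127) does not contain 67.122.69.63
  3.122.69.0/25 (3.122.69.0 - 3.122.69.127) does not contain 67.122.69.63
  67.122.101.0/24 (67.122.101.0 - 67.122.101.255) does not contain 67.122.69.63
  67.122.72.0/21 (67.122.72.0 - 67.122.79.255) does not contain 67.122.69.63
Longest matching prefix is /20 -> interface Serial0/0.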